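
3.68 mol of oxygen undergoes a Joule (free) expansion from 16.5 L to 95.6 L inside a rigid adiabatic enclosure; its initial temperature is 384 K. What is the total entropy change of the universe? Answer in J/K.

No heat is exchanged and no work is done, so the ideal-gas temperature stays constant.
Entropy is a state function; using a reversible isothermal path, ΔS_gas = nR ln(V₂/V₁) = 3.68 × 8.314 × ln(95.6/16.5) = 53.8 J/K.
The insulated surroundings exchange no heat, so ΔS_surr = 0 and ΔS_universe = ΔS_gas.

ΔS_universe = 53.8 J/K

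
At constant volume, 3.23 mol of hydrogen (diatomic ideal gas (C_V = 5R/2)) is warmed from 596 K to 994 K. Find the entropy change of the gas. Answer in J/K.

ΔS = 34.3 J/K

At constant volume, ΔS = nC_V ln(T₂/T₁) with C_V = 5R/2 = 20.79 J mol⁻¹ K⁻¹.
ΔS = 3.23 × 20.79 × ln(994/596) = 34.3 J/K.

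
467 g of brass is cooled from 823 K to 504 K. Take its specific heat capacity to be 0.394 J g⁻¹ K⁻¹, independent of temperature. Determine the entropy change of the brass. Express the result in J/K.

ΔS = -90.2 J/K

ΔS = ∫dQ_rev/T = m c ln(T₂/T₁) = 467 × 0.394 × ln(504/823) = -90.2 J/K.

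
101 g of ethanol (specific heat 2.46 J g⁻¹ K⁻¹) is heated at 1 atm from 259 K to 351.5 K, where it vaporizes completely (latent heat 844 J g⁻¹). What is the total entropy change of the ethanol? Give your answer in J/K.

Warming step: ΔS₁ = m c ln(T_tr/T_i) = 101 × 2.46 × ln(351.5/259) = 75.88 J/K.
Phase change: ΔS₂ = +mL/T_tr = 101 × 844 / 351.5 = 242.5 J/K.
ΔS_total = (75.88) + (242.5) = 318 J/K.

ΔS = 318 J/K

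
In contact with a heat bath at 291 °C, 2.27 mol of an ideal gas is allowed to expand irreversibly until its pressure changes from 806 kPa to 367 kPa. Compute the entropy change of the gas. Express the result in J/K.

ΔS_gas = 14.8 J/K

Entropy is a state function, so ΔS_gas depends only on the end states.
For an isothermal ideal gas ΔS_gas = nR ln(P₁/P₂) = 2.27 × 8.314 × ln(806/367) = 14.8 J/K.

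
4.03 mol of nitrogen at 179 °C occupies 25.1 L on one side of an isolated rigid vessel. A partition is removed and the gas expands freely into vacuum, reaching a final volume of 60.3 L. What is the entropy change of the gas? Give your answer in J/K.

For an ideal gas in free expansion Q = 0 and W = 0, so T is unchanged.
Entropy is a state function; using a reversible isothermal path, ΔS_gas = nR ln(V₂/V₁) = 4.03 × 8.314 × ln(60.3/25.1) = 29.4 J/K.

ΔS_gas = 29.4 J/K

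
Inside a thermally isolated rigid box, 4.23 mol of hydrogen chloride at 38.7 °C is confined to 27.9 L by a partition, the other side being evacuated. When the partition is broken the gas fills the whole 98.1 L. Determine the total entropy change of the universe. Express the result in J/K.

No heat is exchanged and no work is done, so the ideal-gas temperature stays constant.
Entropy is a state function; using a reversible isothermal path, ΔS_gas = nR ln(V₂/V₁) = 4.23 × 8.314 × ln(98.1/27.9) = 44.2 J/K.
The insulated surroundings exchange no heat, so ΔS_surr = 0 and ΔS_universe = ΔS_gas.

ΔS_universe = 44.2 J/K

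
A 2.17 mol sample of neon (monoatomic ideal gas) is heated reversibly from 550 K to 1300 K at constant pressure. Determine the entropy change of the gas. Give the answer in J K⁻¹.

At constant pressure, ΔS = nC_p ln(T₂/T₁) with C_p = 5R/2 = 20.79 J mol⁻¹ K⁻¹.
ΔS = 2.17 × 20.79 × ln(1300/550) = 38.8 J/K.

ΔS = 38.8 J/K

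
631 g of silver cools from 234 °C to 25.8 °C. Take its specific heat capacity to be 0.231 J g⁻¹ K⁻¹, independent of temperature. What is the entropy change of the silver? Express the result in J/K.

In kelvin: T₁ = 507.15 K, T₂ = 298.95 K. ΔS = ∫dQ_rev/T = m c ln(T₂/T₁) = 631 × 0.231 × ln(298.95/507.15) = -77 J/K.

ΔS = -77 J/K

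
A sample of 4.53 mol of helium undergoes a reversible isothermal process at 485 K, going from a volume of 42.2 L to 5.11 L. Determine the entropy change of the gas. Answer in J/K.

For an isothermal ideal gas ΔS_gas = nR ln(V₂/V₁) = 4.53 × 8.314 × ln(5.11/42.2) = -79.5 J/K.

ΔS_gas = -79.5 J/K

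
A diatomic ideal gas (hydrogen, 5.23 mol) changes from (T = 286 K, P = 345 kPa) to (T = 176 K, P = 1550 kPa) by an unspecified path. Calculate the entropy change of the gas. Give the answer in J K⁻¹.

ΔS = nC_p ln(T₂/T₁) − nR ln(P₂/P₁), with C_p = 7R/2 = 29.1 J mol⁻¹ K⁻¹ for a diatomic ideal gas.
ΔS = 5.23 × [29.1 × ln(176/286) − 8.314 × ln(1550/345)] = -139 J/K.

ΔS = -139 J/K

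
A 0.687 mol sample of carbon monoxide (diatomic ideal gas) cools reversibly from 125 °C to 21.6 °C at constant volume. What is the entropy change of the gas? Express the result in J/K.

ΔS = -4.29 J/K

In kelvin: T₁ = 398.15 K, T₂ = 294.75 K. At constant volume, ΔS = nC_V ln(T₂/T₁) with C_V = 5R/2 = 20.79 J mol⁻¹ K⁻¹.
ΔS = 0.687 × 20.79 × ln(294.75/398.15) = -4.29 J/K.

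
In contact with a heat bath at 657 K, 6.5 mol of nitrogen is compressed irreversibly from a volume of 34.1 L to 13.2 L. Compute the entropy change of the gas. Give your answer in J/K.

ΔS_gas = -51.3 J/K

Entropy is a state function, so ΔS_gas depends only on the end states.
For an isothermal ideal gas ΔS_gas = nR ln(V₂/V₁) = 6.5 × 8.314 × ln(13.2/34.1) = -51.3 J/K.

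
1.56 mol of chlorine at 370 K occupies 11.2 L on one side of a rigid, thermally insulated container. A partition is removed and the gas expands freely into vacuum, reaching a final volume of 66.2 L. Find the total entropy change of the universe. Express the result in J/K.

ΔS_universe = 23 J/K

For an ideal gas in free expansion Q = 0 and W = 0, so T is unchanged.
Entropy is a state function; using a reversible isothermal path, ΔS_gas = nR ln(V₂/V₁) = 1.56 × 8.314 × ln(66.2/11.2) = 23 J/K.
The insulated surroundings exchange no heat, so ΔS_surr = 0 and ΔS_universe = ΔS_gas.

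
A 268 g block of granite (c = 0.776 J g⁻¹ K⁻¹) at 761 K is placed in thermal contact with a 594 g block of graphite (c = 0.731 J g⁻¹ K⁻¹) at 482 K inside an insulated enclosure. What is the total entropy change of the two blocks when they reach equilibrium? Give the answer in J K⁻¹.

Energy balance: T_f = (m₁c₁T₁ + m₂c₂T₂)/(m₁c₁ + m₂c₂) = 572.35 K.
ΔS₁ = m₁c₁ ln(T_f/T₁) = 207.968 × ln(572.35/761) = -59.245 J/K.
ΔS₂ = m₂c₂ ln(T_f/T₂) = 434.214 × ln(572.35/482) = 74.603 J/K.
ΔS_total = -59.245 + 74.603 = 15.4 J/K.

ΔS_total = 15.4 J/K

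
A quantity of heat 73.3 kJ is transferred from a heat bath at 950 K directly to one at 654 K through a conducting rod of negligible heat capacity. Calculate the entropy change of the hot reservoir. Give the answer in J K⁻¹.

The hot reservoir loses heat Q, so ΔS_hot = −Q/T_H = −73300/950 = -77.2 J/K.

ΔS_hot = -77.2 J/K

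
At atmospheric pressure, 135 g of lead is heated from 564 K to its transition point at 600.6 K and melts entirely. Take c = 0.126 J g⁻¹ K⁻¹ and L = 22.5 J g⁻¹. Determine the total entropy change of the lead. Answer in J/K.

Warming step: ΔS₁ = m c ln(T_tr/T_i) = 135 × 0.126 × ln(600.6/564) = 1.07 J/K.
Phase change: ΔS₂ = +mL/T_tr = 135 × 22.5 / 600.6 = 5.057 J/K.
ΔS_total = (1.07) + (5.057) = 6.13 J/K.

ΔS = 6.13 J/K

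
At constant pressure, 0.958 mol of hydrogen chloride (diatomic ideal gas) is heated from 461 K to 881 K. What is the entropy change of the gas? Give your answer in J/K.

At constant pressure, ΔS = nC_p ln(T₂/T₁) with C_p = 7R/2 = 29.1 J mol⁻¹ K⁻¹.
ΔS = 0.958 × 29.1 × ln(881/461) = 18.1 J/K.

ΔS = 18.1 J/K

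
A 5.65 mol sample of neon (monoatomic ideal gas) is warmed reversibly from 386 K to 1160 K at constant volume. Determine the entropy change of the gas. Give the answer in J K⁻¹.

At constant volume, ΔS = nC_V ln(T₂/T₁) with C_V = 3R/2 = 12.47 J mol⁻¹ K⁻¹.
ΔS = 5.65 × 12.47 × ln(1160/386) = 77.5 J/K.

ΔS = 77.5 J/K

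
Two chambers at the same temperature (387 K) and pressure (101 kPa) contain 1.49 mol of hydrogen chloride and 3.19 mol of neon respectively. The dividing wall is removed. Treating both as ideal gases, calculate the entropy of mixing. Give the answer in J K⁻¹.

ΔS_mix = 24.3 J/K

Mole fractions: x_A = 1.49/4.68 = 0.318, x_B = 0.682.
ΔS_mix = −R(n_A ln x_A + n_B ln x_B) = −8.314 × (1.49 ln 0.318 + 3.19 ln 0.682) = 24.3 J/K.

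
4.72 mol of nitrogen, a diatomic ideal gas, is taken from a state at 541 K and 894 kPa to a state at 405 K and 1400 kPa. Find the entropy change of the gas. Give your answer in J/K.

ΔS = -57.4 J/K

ΔS = nC_p ln(T₂/T₁) − nR ln(P₂/P₁), with C_p = 7R/2 = 29.1 J mol⁻¹ K⁻¹ for a diatomic ideal gas.
ΔS = 4.72 × [29.1 × ln(405/541) − 8.314 × ln(1400/894)] = -57.4 J/K.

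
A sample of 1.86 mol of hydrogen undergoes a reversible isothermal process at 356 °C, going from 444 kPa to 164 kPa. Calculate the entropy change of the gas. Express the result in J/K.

For an isothermal ideal gas ΔS_gas = nR ln(P₁/P₂) = 1.86 × 8.314 × ln(444/164) = 15.4 J/K.

ΔS_gas = 15.4 J/K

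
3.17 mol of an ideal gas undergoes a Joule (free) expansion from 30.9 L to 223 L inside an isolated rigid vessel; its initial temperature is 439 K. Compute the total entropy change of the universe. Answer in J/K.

For an ideal gas in free expansion Q = 0 and W = 0, so T is unchanged.
Entropy is a state function; using a reversible isothermal path, ΔS_gas = nR ln(V₂/V₁) = 3.17 × 8.314 × ln(223/30.9) = 52.1 J/K.
The insulated surroundings exchange no heat, so ΔS_surr = 0 and ΔS_universe = ΔS_gas.

ΔS_universe = 52.1 J/K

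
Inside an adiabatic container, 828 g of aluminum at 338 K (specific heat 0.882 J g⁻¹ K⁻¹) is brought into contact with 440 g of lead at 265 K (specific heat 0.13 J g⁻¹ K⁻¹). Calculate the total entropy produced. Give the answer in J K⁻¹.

ΔS_total = 1.47 J/K

Energy balance: T_f = (m₁c₁T₁ + m₂c₂T₂)/(m₁c₁ + m₂c₂) = 332.7 K.
ΔS₁ = m₁c₁ ln(T_f/T₁) = 730.296 × ln(332.7/338) = -11.547 J/K.
ΔS₂ = m₂c₂ ln(T_f/T₂) = 57.2 × ln(332.7/265) = 13.013 J/K.
ΔS_total = -11.547 + 13.013 = 1.47 J/K.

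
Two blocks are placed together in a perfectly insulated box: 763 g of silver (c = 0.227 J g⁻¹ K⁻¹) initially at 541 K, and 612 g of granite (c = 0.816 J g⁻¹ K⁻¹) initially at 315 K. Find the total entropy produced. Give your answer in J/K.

ΔS_total = 20.4 J/K

Energy balance: T_f = (m₁c₁T₁ + m₂c₂T₂)/(m₁c₁ + m₂c₂) = 373.2 K.
ΔS₁ = m₁c₁ ln(T_f/T₁) = 173.201 × ln(373.2/541) = -64.311 J/K.
ΔS₂ = m₂c₂ ln(T_f/T₂) = 499.392 × ln(373.2/315) = 84.665 J/K.
ΔS_total = -64.311 + 84.665 = 20.4 J/K.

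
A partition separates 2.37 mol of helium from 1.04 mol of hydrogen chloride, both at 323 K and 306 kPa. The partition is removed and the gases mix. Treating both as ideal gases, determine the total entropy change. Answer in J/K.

Mole fractions: x_A = 2.37/3.41 = 0.695, x_B = 0.305.
ΔS_mix = −R(n_A ln x_A + n_B ln x_B) = −8.314 × (2.37 ln 0.695 + 1.04 ln 0.305) = 17.4 J/K.

ΔS_mix = 17.4 J/K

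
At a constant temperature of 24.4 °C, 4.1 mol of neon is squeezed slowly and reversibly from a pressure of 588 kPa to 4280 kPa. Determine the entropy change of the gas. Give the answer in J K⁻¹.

For an isothermal ideal gas ΔS_gas = nR ln(P₁/P₂) = 4.1 × 8.314 × ln(588/4280) = -67.7 J/K.

ΔS_gas = -67.7 J/K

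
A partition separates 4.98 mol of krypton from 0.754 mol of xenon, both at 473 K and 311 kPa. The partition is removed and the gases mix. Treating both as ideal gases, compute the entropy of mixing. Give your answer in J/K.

ΔS_mix = 18.6 J/K

Mole fractions: x_A = 4.98/5.73 = 0.869, x_B = 0.131.
ΔS_mix = −R(n_A ln x_A + n_B ln x_B) = −8.314 × (4.98 ln 0.869 + 0.754 ln 0.131) = 18.6 J/K.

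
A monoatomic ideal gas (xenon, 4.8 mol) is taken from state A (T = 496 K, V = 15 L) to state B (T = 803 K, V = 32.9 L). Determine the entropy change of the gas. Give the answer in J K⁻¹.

Entropy is a state function: ΔS = nC_V ln(T₂/T₁) + nR ln(V₂/V₁), with C_V = 3R/2 = 12.47 J mol⁻¹ K⁻¹ for a monoatomic ideal gas.
ΔS = 4.8 × [12.47 × ln(803/496) + 8.314 × ln(32.9/15)] = 60.2 J/K.

ΔS = 60.2 J/K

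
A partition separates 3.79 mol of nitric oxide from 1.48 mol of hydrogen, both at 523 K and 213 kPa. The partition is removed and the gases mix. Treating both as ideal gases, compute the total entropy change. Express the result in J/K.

Mole fractions: x_A = 3.79/5.27 = 0.719, x_B = 0.281.
ΔS_mix = −R(n_A ln x_A + n_B ln x_B) = −8.314 × (3.79 ln 0.719 + 1.48 ln 0.281) = 26 J/K.

ΔS_mix = 26 J/K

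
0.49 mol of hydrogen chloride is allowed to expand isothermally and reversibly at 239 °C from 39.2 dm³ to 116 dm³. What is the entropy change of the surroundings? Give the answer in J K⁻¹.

ΔS_surr = -4.42 J/K

For an isothermal ideal gas ΔS_gas = nR ln(V₂/V₁) = 0.49 × 8.314 × ln(116/39.2) = 4.42 J/K.
The process is reversible, so ΔS_surr = −ΔS_gas = -4.42 J/K and ΔS_universe = 0.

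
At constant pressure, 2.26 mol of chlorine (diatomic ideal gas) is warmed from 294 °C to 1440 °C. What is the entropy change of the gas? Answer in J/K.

In kelvin: T₁ = 567.15 K, T₂ = 1713.15 K. At constant pressure, ΔS = nC_p ln(T₂/T₁) with C_p = 7R/2 = 29.1 J mol⁻¹ K⁻¹.
ΔS = 2.26 × 29.1 × ln(1713.15/567.15) = 72.7 J/K.

ΔS = 72.7 J/K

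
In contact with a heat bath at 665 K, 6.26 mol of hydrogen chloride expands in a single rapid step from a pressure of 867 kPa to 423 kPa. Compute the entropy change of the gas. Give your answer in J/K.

Entropy is a state function, so ΔS_gas depends only on the end states.
For an isothermal ideal gas ΔS_gas = nR ln(P₁/P₂) = 6.26 × 8.314 × ln(867/423) = 37.4 J/K.

ΔS_gas = 37.4 J/K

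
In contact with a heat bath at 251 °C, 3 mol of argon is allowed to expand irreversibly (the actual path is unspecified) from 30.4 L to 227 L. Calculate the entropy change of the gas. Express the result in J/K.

ΔS_gas = 50.1 J/K

Entropy is a state function, so ΔS_gas depends only on the end states.
For an isothermal ideal gas ΔS_gas = nR ln(V₂/V₁) = 3 × 8.314 × ln(227/30.4) = 50.1 J/K.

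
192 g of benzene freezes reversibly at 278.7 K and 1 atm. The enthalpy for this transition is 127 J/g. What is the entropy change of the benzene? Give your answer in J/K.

ΔS = -87.5 J/K

Heat released by the substance: Q = −mL = −192 × 127 = −24384 J.
At constant T, ΔS = Q_rev/T = −24384 / 278.7 = -87.5 J/K.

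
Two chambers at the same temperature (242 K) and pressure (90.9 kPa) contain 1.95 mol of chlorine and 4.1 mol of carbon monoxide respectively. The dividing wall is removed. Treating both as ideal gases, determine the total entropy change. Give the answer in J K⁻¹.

ΔS_mix = 31.6 J/K

Mole fractions: x_A = 1.95/6.05 = 0.322, x_B = 0.678.
ΔS_mix = −R(n_A ln x_A + n_B ln x_B) = −8.314 × (1.95 ln 0.322 + 4.1 ln 0.678) = 31.6 J/K.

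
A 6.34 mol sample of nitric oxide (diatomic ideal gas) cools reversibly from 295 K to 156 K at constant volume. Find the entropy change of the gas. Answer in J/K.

ΔS = -84 J/K

At constant volume, ΔS = nC_V ln(T₂/T₁) with C_V = 5R/2 = 20.79 J mol⁻¹ K⁻¹.
ΔS = 6.34 × 20.79 × ln(156/295) = -84 J/K.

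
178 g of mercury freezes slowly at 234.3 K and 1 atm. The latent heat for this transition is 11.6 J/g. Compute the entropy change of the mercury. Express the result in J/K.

Heat released by the substance: Q = −mL = −178 × 11.6 = −2064.8 J.
At constant T, ΔS = Q_rev/T = −2064.8 / 234.3 = -8.81 J/K.

ΔS = -8.81 J/K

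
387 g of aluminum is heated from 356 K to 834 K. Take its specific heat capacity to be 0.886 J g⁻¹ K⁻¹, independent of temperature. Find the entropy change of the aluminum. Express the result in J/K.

ΔS = ∫dQ_rev/T = m c ln(T₂/T₁) = 387 × 0.886 × ln(834/356) = 292 J/K.

ΔS = 292 J/K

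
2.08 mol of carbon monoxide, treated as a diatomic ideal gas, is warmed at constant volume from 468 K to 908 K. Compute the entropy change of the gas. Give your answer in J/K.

At constant volume, ΔS = nC_V ln(T₂/T₁) with C_V = 5R/2 = 20.79 J mol⁻¹ K⁻¹.
ΔS = 2.08 × 20.79 × ln(908/468) = 28.7 J/K.

ΔS = 28.7 J/K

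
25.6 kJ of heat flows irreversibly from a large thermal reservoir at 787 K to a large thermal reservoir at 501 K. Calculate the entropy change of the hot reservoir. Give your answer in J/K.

ΔS_hot = -32.5 J/K

The hot reservoir loses heat Q, so ΔS_hot = −Q/T_H = −25600/787 = -32.5 J/K.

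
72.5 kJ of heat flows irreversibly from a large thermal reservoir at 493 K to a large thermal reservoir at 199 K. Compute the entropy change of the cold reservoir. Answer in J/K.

The cold reservoir gains heat Q, so ΔS_cold = +Q/T_C = 72500/199 = 364 J/K.

ΔS_cold = 364 J/K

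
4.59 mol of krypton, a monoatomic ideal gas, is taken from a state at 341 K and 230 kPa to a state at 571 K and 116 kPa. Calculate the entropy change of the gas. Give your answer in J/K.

ΔS = 75.3 J/K

ΔS = nC_p ln(T₂/T₁) − nR ln(P₂/P₁), with C_p = 5R/2 = 20.79 J mol⁻¹ K⁻¹ for a monoatomic ideal gas.
ΔS = 4.59 × [20.79 × ln(571/341) − 8.314 × ln(116/230)] = 75.3 J/K.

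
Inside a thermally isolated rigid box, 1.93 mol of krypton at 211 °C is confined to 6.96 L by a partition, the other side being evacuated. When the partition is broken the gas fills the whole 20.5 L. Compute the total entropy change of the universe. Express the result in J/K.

ΔS_universe = 17.3 J/K

For an ideal gas in free expansion Q = 0 and W = 0, so T is unchanged.
Entropy is a state function; using a reversible isothermal path, ΔS_gas = nR ln(V₂/V₁) = 1.93 × 8.314 × ln(20.5/6.96) = 17.3 J/K.
The insulated surroundings exchange no heat, so ΔS_surr = 0 and ΔS_universe = ΔS_gas.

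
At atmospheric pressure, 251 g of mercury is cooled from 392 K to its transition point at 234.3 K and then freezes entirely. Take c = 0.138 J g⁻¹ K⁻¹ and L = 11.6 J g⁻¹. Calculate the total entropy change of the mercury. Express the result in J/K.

ΔS = -30.3 J/K

Cooling step: ΔS₁ = m c ln(T_tr/T_i) = 251 × 0.138 × ln(234.3/392) = -17.83 J/K.
Phase change: ΔS₂ = −mL/T_tr = −251 × 11.6 / 234.3 = -12.43 J/K.
ΔS_total = (-17.83) + (-12.43) = -30.3 J/K.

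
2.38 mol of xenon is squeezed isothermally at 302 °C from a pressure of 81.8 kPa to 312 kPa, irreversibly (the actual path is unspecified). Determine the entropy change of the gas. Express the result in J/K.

ΔS_gas = -26.5 J/K

Entropy is a state function, so ΔS_gas depends only on the end states.
For an isothermal ideal gas ΔS_gas = nR ln(P₁/P₂) = 2.38 × 8.314 × ln(81.8/312) = -26.5 J/K.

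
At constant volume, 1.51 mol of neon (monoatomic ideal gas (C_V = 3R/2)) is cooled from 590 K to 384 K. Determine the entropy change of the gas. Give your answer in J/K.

ΔS = -8.09 J/K

At constant volume, ΔS = nC_V ln(T₂/T₁) with C_V = 3R/2 = 12.47 J mol⁻¹ K⁻¹.
ΔS = 1.51 × 12.47 × ln(384/590) = -8.09 J/K.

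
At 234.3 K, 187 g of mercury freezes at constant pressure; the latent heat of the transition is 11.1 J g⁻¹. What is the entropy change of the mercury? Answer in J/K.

ΔS = -8.86 J/K

Heat released by the substance: Q = −mL = −187 × 11.1 = −2075.7 J.
At constant T, ΔS = Q_rev/T = −2075.7 / 234.3 = -8.86 J/K.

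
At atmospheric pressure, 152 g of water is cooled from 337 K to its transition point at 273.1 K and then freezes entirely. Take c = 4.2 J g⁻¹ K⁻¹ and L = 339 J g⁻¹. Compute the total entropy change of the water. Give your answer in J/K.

ΔS = -323 J/K

Cooling step: ΔS₁ = m c ln(T_tr/T_i) = 152 × 4.2 × ln(273.1/337) = -134.2 J/K.
Phase change: ΔS₂ = −mL/T_tr = −152 × 339 / 273.1 = -188.7 J/K.
ΔS_total = (-134.2) + (-188.7) = -323 J/K.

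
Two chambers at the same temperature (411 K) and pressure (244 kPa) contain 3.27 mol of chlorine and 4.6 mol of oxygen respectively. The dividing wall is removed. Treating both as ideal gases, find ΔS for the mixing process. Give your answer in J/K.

Mole fractions: x_A = 3.27/7.87 = 0.416, x_B = 0.584.
ΔS_mix = −R(n_A ln x_A + n_B ln x_B) = −8.314 × (3.27 ln 0.416 + 4.6 ln 0.584) = 44.4 J/K.

ΔS_mix = 44.4 J/K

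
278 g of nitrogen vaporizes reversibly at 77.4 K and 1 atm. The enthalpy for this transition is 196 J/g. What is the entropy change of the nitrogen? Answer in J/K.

ΔS = 704 J/K

Heat absorbed by the substance: Q = mL = 278 × 196 = 54488 J.
At constant T, ΔS = Q_rev/T = 54488 / 77.4 = 704 J/K.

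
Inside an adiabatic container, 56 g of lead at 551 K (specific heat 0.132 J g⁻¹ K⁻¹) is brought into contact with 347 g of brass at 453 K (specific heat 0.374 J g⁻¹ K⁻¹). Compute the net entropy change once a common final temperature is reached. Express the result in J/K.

Energy balance: T_f = (m₁c₁T₁ + m₂c₂T₂)/(m₁c₁ + m₂c₂) = 458.28 K.
ΔS₁ = m₁c₁ ln(T_f/T₁) = 7.392 × ln(458.28/551) = -1.362 J/K.
ΔS₂ = m₂c₂ ln(T_f/T₂) = 129.778 × ln(458.28/453) = 1.504 J/K.
ΔS_total = -1.362 + 1.504 = 0.142 J/K.

ΔS_total = 0.142 J/K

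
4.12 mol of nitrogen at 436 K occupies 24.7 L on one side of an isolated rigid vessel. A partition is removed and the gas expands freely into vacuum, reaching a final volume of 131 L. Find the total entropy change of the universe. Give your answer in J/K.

ΔS_universe = 57.1 J/K

No heat is exchanged and no work is done, so the ideal-gas temperature stays constant.
Entropy is a state function; using a reversible isothermal path, ΔS_gas = nR ln(V₂/V₁) = 4.12 × 8.314 × ln(131/24.7) = 57.1 J/K.
The insulated surroundings exchange no heat, so ΔS_surr = 0 and ΔS_universe = ΔS_gas.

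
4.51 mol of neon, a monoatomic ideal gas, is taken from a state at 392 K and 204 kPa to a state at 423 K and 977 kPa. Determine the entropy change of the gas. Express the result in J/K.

ΔS = -51.6 J/K

ΔS = nC_p ln(T₂/T₁) − nR ln(P₂/P₁), with C_p = 5R/2 = 20.79 J mol⁻¹ K⁻¹ for a monoatomic ideal gas.
ΔS = 4.51 × [20.79 × ln(423/392) − 8.314 × ln(977/204)] = -51.6 J/K.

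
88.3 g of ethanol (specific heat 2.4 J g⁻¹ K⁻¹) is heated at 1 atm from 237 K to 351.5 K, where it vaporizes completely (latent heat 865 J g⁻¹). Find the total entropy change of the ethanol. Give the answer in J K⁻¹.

ΔS = 301 J/K

Warming step: ΔS₁ = m c ln(T_tr/T_i) = 88.3 × 2.4 × ln(351.5/237) = 83.53 J/K.
Phase change: ΔS₂ = +mL/T_tr = 88.3 × 865 / 351.5 = 217.3 J/K.
ΔS_total = (83.53) + (217.3) = 301 J/K.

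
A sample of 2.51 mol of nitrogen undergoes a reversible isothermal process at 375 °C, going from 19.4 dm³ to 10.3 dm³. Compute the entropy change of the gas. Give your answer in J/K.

For an isothermal ideal gas ΔS_gas = nR ln(V₂/V₁) = 2.51 × 8.314 × ln(10.3/19.4) = -13.2 J/K.

ΔS_gas = -13.2 J/K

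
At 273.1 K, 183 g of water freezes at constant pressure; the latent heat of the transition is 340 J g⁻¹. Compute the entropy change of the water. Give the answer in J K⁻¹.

ΔS = -228 J/K

Heat released by the substance: Q = −mL = −183 × 340 = −62220 J.
At constant T, ΔS = Q_rev/T = −62220 / 273.1 = -228 J/K.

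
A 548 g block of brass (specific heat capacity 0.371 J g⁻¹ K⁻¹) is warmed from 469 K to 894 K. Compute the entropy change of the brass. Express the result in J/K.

ΔS = ∫dQ_rev/T = m c ln(T₂/T₁) = 548 × 0.371 × ln(894/469) = 131 J/K.

ΔS = 131 J/K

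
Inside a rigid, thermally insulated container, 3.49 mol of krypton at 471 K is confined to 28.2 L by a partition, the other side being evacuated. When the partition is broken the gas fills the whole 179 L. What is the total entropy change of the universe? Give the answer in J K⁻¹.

For an ideal gas in free expansion Q = 0 and W = 0, so T is unchanged.
Entropy is a state function; using a reversible isothermal path, ΔS_gas = nR ln(V₂/V₁) = 3.49 × 8.314 × ln(179/28.2) = 53.6 J/K.
The insulated surroundings exchange no heat, so ΔS_surr = 0 and ΔS_universe = ΔS_gas.

ΔS_universe = 53.6 J/K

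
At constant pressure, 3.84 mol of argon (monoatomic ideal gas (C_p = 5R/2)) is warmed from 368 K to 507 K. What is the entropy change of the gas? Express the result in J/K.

ΔS = 25.6 J/K

At constant pressure, ΔS = nC_p ln(T₂/T₁) with C_p = 5R/2 = 20.79 J mol⁻¹ K⁻¹.
ΔS = 3.84 × 20.79 × ln(507/368) = 25.6 J/K.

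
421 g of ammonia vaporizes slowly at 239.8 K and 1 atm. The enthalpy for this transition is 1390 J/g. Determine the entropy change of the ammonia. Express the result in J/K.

Heat absorbed by the substance: Q = mL = 421 × 1390 = 585190 J.
At constant T, ΔS = Q_rev/T = 585190 / 239.8 = 2440 J/K.

ΔS = 2440 J/K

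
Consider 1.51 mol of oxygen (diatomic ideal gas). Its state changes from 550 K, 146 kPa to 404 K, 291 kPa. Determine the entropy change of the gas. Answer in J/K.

ΔS = -22.2 J/K

ΔS = nC_p ln(T₂/T₁) − nR ln(P₂/P₁), with C_p = 7R/2 = 29.1 J mol⁻¹ K⁻¹ for a diatomic ideal gas.
ΔS = 1.51 × [29.1 × ln(404/550) − 8.314 × ln(291/146)] = -22.2 J/K.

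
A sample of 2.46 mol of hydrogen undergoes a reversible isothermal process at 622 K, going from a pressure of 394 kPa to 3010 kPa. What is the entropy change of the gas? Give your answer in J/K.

ΔS_gas = -41.6 J/K

For an isothermal ideal gas ΔS_gas = nR ln(P₁/P₂) = 2.46 × 8.314 × ln(394/3010) = -41.6 J/K.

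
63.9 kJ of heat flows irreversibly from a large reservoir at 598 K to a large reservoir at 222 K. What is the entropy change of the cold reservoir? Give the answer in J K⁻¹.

ΔS_cold = 288 J/K

The cold reservoir gains heat Q, so ΔS_cold = +Q/T_C = 63900/222 = 288 J/K.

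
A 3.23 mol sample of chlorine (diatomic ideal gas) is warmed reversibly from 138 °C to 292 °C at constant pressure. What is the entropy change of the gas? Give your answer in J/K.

ΔS = 29.9 J/K

In kelvin: T₁ = 411.15 K, T₂ = 565.15 K. At constant pressure, ΔS = nC_p ln(T₂/T₁) with C_p = 7R/2 = 29.1 J mol⁻¹ K⁻¹.
ΔS = 3.23 × 29.1 × ln(565.15/411.15) = 29.9 J/K.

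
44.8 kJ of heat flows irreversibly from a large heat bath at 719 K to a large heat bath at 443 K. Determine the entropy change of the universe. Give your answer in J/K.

ΔS_hot = −Q/T_H = −44800/719 = -62.31 J/K and ΔS_cold = +Q/T_C = 44800/443 = 101.1 J/K.
ΔS_total = -62.31 + 101.1 = 38.8 J/K, positive as the second law requires.

ΔS_total = 38.8 J/K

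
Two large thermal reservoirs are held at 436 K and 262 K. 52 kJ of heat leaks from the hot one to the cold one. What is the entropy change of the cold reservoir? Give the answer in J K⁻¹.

ΔS_cold = 198 J/K

The cold reservoir gains heat Q, so ΔS_cold = +Q/T_C = 52000/262 = 198 J/K.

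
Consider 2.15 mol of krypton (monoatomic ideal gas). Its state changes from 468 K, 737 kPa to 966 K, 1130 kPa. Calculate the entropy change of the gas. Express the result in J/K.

ΔS = 24.7 J/K

ΔS = nC_p ln(T₂/T₁) − nR ln(P₂/P₁), with C_p = 5R/2 = 20.79 J mol⁻¹ K⁻¹ for a monoatomic ideal gas.
ΔS = 2.15 × [20.79 × ln(966/468) − 8.314 × ln(1130/737)] = 24.7 J/K.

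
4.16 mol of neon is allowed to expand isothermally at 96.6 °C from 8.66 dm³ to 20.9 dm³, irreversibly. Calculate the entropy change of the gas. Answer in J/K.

Entropy is a state function, so ΔS_gas depends only on the end states.
For an isothermal ideal gas ΔS_gas = nR ln(V₂/V₁) = 4.16 × 8.314 × ln(20.9/8.66) = 30.5 J/K.

ΔS_gas = 30.5 J/K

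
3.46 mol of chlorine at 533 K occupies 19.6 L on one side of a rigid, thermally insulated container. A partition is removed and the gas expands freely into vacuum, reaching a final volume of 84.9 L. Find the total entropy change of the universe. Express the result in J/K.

For an ideal gas in free expansion Q = 0 and W = 0, so T is unchanged.
Entropy is a state function; using a reversible isothermal path, ΔS_gas = nR ln(V₂/V₁) = 3.46 × 8.314 × ln(84.9/19.6) = 42.2 J/K.
The insulated surroundings exchange no heat, so ΔS_surr = 0 and ΔS_universe = ΔS_gas.

ΔS_universe = 42.2 J/K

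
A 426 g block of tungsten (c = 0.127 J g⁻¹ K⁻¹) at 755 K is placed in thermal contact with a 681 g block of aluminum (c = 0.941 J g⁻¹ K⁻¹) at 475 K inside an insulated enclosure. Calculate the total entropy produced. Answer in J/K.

ΔS_total = 6.11 J/K

Energy balance: T_f = (m₁c₁T₁ + m₂c₂T₂)/(m₁c₁ + m₂c₂) = 496.8 K.
ΔS₁ = m₁c₁ ln(T_f/T₁) = 54.102 × ln(496.8/755) = -22.64 J/K.
ΔS₂ = m₂c₂ ln(T_f/T₂) = 640.821 × ln(496.8/475) = 28.75 J/K.
ΔS_total = -22.64 + 28.75 = 6.11 J/K.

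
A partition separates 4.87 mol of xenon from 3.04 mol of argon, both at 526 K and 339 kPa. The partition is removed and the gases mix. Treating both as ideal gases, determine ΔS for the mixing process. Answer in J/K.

ΔS_mix = 43.8 J/K

Mole fractions: x_A = 4.87/7.91 = 0.616, x_B = 0.384.
ΔS_mix = −R(n_A ln x_A + n_B ln x_B) = −8.314 × (4.87 ln 0.616 + 3.04 ln 0.384) = 43.8 J/K.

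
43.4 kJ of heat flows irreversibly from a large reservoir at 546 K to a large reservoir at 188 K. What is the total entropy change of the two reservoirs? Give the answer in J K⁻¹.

ΔS_total = 151 J/K

ΔS_hot = −Q/T_H = −43400/546 = -79.49 J/K and ΔS_cold = +Q/T_C = 43400/188 = 230.9 J/K.
ΔS_total = -79.49 + 230.9 = 151 J/K, positive as the second law requires.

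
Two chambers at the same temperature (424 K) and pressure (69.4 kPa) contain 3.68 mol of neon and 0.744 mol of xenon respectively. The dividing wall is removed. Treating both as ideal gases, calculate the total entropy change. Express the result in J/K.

ΔS_mix = 16.7 J/K

Mole fractions: x_A = 3.68/4.42 = 0.832, x_B = 0.168.
ΔS_mix = −R(n_A ln x_A + n_B ln x_B) = −8.314 × (3.68 ln 0.832 + 0.744 ln 0.168) = 16.7 J/K.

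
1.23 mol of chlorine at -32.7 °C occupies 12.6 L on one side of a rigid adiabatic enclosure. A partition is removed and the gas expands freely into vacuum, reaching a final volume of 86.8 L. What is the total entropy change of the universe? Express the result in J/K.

ΔS_universe = 19.7 J/K

No heat is exchanged and no work is done, so the ideal-gas temperature stays constant.
Entropy is a state function; using a reversible isothermal path, ΔS_gas = nR ln(V₂/V₁) = 1.23 × 8.314 × ln(86.8/12.6) = 19.7 J/K.
The insulated surroundings exchange no heat, so ΔS_surr = 0 and ΔS_universe = ΔS_gas.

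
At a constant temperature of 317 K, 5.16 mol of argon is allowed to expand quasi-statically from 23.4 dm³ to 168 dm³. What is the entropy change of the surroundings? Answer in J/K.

ΔS_surr = -84.6 J/K

For an isothermal ideal gas ΔS_gas = nR ln(V₂/V₁) = 5.16 × 8.314 × ln(168/23.4) = 84.6 J/K.
The process is reversible, so ΔS_surr = −ΔS_gas = -84.6 J/K and ΔS_universe = 0.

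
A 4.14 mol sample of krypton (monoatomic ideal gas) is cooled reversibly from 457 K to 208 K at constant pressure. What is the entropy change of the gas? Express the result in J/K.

ΔS = -67.7 J/K

At constant pressure, ΔS = nC_p ln(T₂/T₁) with C_p = 5R/2 = 20.79 J mol⁻¹ K⁻¹.
ΔS = 4.14 × 20.79 × ln(208/457) = -67.7 J/K.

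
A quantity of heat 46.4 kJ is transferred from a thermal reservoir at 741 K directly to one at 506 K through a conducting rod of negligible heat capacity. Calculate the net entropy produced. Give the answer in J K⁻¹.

ΔS_total = 29.1 J/K

ΔS_hot = −Q/T_H = −46400/741 = -62.62 J/K and ΔS_cold = +Q/T_C = 46400/506 = 91.7 J/K.
ΔS_total = -62.62 + 91.7 = 29.1 J/K, positive as the second law requires.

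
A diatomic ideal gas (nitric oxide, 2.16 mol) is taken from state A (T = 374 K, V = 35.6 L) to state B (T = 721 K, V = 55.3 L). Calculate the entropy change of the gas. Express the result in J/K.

Entropy is a state function: ΔS = nC_V ln(T₂/T₁) + nR ln(V₂/V₁), with C_V = 5R/2 = 20.79 J mol⁻¹ K⁻¹ for a diatomic ideal gas.
ΔS = 2.16 × [20.79 × ln(721/374) + 8.314 × ln(55.3/35.6)] = 37.4 J/K.

ΔS = 37.4 J/K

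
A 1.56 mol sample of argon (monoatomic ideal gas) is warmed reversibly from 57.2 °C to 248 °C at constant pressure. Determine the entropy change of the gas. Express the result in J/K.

ΔS = 14.8 J/K

In kelvin: T₁ = 330.35 K, T₂ = 521.15 K. At constant pressure, ΔS = nC_p ln(T₂/T₁) with C_p = 5R/2 = 20.79 J mol⁻¹ K⁻¹.
ΔS = 1.56 × 20.79 × ln(521.15/330.35) = 14.8 J/K.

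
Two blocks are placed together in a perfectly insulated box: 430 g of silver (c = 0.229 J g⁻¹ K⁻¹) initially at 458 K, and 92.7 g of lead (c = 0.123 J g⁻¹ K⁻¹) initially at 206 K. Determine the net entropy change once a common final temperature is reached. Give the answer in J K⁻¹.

Energy balance: T_f = (m₁c₁T₁ + m₂c₂T₂)/(m₁c₁ + m₂c₂) = 431.85 K.
ΔS₁ = m₁c₁ ln(T_f/T₁) = 98.47 × ln(431.85/458) = -5.789 J/K.
ΔS₂ = m₂c₂ ln(T_f/T₂) = 11.4021 × ln(431.85/206) = 8.44 J/K.
ΔS_total = -5.789 + 8.44 = 2.65 J/K.

ΔS_total = 2.65 J/K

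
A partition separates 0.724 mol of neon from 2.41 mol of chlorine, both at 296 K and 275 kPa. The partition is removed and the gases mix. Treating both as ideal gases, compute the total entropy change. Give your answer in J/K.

ΔS_mix = 14.1 J/K

Mole fractions: x_A = 0.724/3.13 = 0.231, x_B = 0.769.
ΔS_mix = −R(n_A ln x_A + n_B ln x_B) = −8.314 × (0.724 ln 0.231 + 2.41 ln 0.769) = 14.1 J/K.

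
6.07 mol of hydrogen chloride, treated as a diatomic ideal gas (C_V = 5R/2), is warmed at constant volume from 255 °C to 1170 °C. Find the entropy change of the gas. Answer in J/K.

In kelvin: T₁ = 528.15 K, T₂ = 1443.15 K. At constant volume, ΔS = nC_V ln(T₂/T₁) with C_V = 5R/2 = 20.79 J mol⁻¹ K⁻¹.
ΔS = 6.07 × 20.79 × ln(1443.15/528.15) = 127 J/K.

ΔS = 127 J/K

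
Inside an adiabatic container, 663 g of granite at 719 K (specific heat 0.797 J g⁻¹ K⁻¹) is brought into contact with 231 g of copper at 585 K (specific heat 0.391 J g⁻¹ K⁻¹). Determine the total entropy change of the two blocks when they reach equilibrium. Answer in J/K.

Energy balance: T_f = (m₁c₁T₁ + m₂c₂T₂)/(m₁c₁ + m₂c₂) = 699.44 K.
ΔS₁ = m₁c₁ ln(T_f/T₁) = 528.411 × ln(699.44/719) = -14.58 J/K.
ΔS₂ = m₂c₂ ln(T_f/T₂) = 90.321 × ln(699.44/585) = 16.14 J/K.
ΔS_total = -14.58 + 16.14 = 1.56 J/K.

ΔS_total = 1.56 J/K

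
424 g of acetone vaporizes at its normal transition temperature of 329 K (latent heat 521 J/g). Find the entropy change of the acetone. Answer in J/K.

Heat absorbed by the substance: Q = mL = 424 × 521 = 220904 J.
At constant T, ΔS = Q_rev/T = 220904 / 329 = 671 J/K.

ΔS = 671 J/K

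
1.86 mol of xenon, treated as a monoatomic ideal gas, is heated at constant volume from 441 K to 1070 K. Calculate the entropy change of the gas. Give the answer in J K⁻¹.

ΔS = 20.6 J/K

At constant volume, ΔS = nC_V ln(T₂/T₁) with C_V = 3R/2 = 12.47 J mol⁻¹ K⁻¹.
ΔS = 1.86 × 12.47 × ln(1070/441) = 20.6 J/K.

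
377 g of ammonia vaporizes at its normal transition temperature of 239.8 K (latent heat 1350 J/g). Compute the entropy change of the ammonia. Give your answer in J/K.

Heat absorbed by the substance: Q = mL = 377 × 1350 = 508950 J.
At constant T, ΔS = Q_rev/T = 508950 / 239.8 = 2120 J/K.

ΔS = 2120 J/K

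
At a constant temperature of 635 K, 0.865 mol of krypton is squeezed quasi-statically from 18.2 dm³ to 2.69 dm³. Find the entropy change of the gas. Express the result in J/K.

For an isothermal ideal gas ΔS_gas = nR ln(V₂/V₁) = 0.865 × 8.314 × ln(2.69/18.2) = -13.7 J/K.

ΔS_gas = -13.7 J/K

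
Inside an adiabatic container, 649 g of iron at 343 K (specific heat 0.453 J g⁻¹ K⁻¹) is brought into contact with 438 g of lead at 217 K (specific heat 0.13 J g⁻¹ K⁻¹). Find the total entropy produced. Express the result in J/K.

Energy balance: T_f = (m₁c₁T₁ + m₂c₂T₂)/(m₁c₁ + m₂c₂) = 322.56 K.
ΔS₁ = m₁c₁ ln(T_f/T₁) = 293.997 × ln(322.56/343) = -18.07 J/K.
ΔS₂ = m₂c₂ ln(T_f/T₂) = 56.94 × ln(322.56/217) = 22.57 J/K.
ΔS_total = -18.07 + 22.57 = 4.5 J/K.

ΔS_total = 4.5 J/K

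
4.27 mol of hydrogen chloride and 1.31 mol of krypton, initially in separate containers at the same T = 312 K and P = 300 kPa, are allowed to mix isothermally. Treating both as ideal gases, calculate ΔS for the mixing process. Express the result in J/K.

Mole fractions: x_A = 4.27/5.58 = 0.765, x_B = 0.235.
ΔS_mix = −R(n_A ln x_A + n_B ln x_B) = −8.314 × (4.27 ln 0.765 + 1.31 ln 0.235) = 25.3 J/K.

ΔS_mix = 25.3 J/K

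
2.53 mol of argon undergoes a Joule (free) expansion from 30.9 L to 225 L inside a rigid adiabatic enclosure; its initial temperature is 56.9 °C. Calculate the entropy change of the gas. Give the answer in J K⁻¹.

ΔS_gas = 41.8 J/K

No heat is exchanged and no work is done, so the ideal-gas temperature stays constant.
Entropy is a state function; using a reversible isothermal path, ΔS_gas = nR ln(V₂/V₁) = 2.53 × 8.314 × ln(225/30.9) = 41.8 J/K.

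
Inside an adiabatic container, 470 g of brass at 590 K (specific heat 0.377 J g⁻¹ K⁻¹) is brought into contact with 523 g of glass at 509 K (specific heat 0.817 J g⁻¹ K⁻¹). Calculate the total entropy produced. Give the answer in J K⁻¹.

Energy balance: T_f = (m₁c₁T₁ + m₂c₂T₂)/(m₁c₁ + m₂c₂) = 532.74 K.
ΔS₁ = m₁c₁ ln(T_f/T₁) = 177.19 × ln(532.74/590) = -18.09 J/K.
ΔS₂ = m₂c₂ ln(T_f/T₂) = 427.291 × ln(532.74/509) = 19.48 J/K.
ΔS_total = -18.09 + 19.48 = 1.39 J/K.

ΔS_total = 1.39 J/K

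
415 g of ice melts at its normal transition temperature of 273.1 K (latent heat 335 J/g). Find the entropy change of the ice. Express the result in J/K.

Heat absorbed by the substance: Q = mL = 415 × 335 = 139025 J.
At constant T, ΔS = Q_rev/T = 139025 / 273.1 = 509 J/K.

ΔS = 509 J/K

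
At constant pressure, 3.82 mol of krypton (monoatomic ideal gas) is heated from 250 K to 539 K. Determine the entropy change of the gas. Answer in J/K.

At constant pressure, ΔS = nC_p ln(T₂/T₁) with C_p = 5R/2 = 20.79 J mol⁻¹ K⁻¹.
ΔS = 3.82 × 20.79 × ln(539/250) = 61 J/K.

ΔS = 61 J/K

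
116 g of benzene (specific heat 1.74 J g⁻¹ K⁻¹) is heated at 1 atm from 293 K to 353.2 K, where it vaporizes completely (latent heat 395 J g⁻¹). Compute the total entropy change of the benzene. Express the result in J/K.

ΔS = 167 J/K

Warming step: ΔS₁ = m c ln(T_tr/T_i) = 116 × 1.74 × ln(353.2/293) = 37.72 J/K.
Phase change: ΔS₂ = +mL/T_tr = 116 × 395 / 353.2 = 129.7 J/K.
ΔS_total = (37.72) + (129.7) = 167 J/K.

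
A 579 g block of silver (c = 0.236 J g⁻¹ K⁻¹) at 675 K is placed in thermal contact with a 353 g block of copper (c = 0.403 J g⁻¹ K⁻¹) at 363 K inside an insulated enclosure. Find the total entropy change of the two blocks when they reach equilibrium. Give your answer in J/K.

Energy balance: T_f = (m₁c₁T₁ + m₂c₂T₂)/(m₁c₁ + m₂c₂) = 515.86 K.
ΔS₁ = m₁c₁ ln(T_f/T₁) = 136.644 × ln(515.86/675) = -36.741 J/K.
ΔS₂ = m₂c₂ ln(T_f/T₂) = 142.259 × ln(515.86/363) = 49.994 J/K.
ΔS_total = -36.741 + 49.994 = 13.3 J/K.

ΔS_total = 13.3 J/K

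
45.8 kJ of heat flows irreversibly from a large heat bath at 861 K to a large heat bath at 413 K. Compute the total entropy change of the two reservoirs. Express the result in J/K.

ΔS_total = 57.7 J/K

ΔS_hot = −Q/T_H = −45800/861 = -53.19 J/K and ΔS_cold = +Q/T_C = 45800/413 = 110.9 J/K.
ΔS_total = -53.19 + 110.9 = 57.7 J/K, positive as the second law requires.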